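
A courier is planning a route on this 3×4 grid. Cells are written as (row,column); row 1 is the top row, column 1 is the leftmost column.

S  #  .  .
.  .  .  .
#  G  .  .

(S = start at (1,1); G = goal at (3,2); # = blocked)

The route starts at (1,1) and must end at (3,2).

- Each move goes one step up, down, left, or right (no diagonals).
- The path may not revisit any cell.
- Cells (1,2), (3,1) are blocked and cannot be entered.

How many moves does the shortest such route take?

The Manhattan distance from (1,1) to (3,2) is |1−3| + |1−2| = 3, so at least 3 moves are needed.
A route of 3 moves achieves this: (1,1) → (2,1) → (2,2) → (3,2).
Since 3 matches the lower bound, it is optimal.

3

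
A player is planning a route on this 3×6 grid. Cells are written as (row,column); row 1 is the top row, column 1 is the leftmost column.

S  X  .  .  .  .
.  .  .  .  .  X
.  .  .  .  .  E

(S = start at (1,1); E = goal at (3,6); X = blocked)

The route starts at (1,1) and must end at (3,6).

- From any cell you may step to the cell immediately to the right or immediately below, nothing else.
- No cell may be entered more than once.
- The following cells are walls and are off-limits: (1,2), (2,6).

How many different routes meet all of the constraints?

5

A right/down-only route from (1,1) to (3,6) makes exactly 2 down-moves and 5 right-moves in some order.
With no other constraints that would be C(7,2) = 21 routes.
Subtract routes through each blocked cell (inclusion–exclusion for overlaps): − through (1,2): 15 − through (2,6): 6 + through (1,2)&(2,6): 5 → 5.
That gives 5 routes.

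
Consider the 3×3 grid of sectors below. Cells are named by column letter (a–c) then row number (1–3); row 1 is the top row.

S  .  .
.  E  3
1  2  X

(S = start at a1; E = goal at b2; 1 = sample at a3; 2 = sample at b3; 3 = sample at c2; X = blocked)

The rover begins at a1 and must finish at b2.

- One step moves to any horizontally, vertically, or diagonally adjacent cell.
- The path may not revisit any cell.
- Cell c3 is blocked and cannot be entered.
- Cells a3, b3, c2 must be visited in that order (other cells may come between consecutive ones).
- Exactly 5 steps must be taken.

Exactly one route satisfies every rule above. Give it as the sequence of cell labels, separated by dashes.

a1 - a2 - a3 - b3 - c2 - b2

The waypoints must appear in the order a3, b3, c2, with no cell reused.
Route from a1: down 2 to a3, right 1 to b3, up-right 1 to c2, left 1 to b2 — 5 moves in all.
Check: order respected (1 at step 2, 2 at step 3, 3 at step 4); 5 moves as required.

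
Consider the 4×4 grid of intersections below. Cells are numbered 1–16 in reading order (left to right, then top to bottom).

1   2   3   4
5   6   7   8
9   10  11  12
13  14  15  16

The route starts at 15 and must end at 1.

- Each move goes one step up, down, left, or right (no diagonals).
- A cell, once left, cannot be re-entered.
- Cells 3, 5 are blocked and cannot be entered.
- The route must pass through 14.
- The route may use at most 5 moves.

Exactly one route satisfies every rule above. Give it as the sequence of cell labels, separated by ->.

The budget equals the shortest possible length, so every move has to be on a shortest route through the required cells.
Route from 15: left 1 to 14, up 3 to 2, left 1 to 1 — 5 moves in all.
Check: all required cells visited; 5 ≤ 5 moves.

15 -> 14 -> 10 -> 6 -> 2 -> 1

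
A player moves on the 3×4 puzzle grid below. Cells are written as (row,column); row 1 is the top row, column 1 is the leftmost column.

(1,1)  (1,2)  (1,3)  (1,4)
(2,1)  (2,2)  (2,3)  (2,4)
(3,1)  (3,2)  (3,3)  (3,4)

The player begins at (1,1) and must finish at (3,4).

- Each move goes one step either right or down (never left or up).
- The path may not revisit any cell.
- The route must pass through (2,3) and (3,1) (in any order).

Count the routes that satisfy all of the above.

0

A right/down-only route from (1,1) to (3,4) makes exactly 2 down-moves and 3 right-moves in some order.
With no other constraints that would be C(5,2) = 10 routes.
(3,1) is below but to the left of (2,3): going (2,3) → (3,1) would need a leftward move and (3,1) → (2,3) an upward move, so no right/down-only route can visit both required cells.
No route satisfies every constraint, so the count is 0.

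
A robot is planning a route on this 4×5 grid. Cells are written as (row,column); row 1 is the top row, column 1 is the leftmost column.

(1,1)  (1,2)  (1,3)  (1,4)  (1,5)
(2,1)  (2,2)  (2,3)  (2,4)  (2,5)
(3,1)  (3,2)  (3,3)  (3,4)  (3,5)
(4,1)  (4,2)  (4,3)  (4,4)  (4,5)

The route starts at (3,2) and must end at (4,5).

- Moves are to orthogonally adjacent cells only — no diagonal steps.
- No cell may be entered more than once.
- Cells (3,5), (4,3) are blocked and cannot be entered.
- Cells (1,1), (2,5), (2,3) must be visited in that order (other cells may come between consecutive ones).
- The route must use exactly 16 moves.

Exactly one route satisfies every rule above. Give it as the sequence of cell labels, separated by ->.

The waypoints must appear in the order (1,1), (2,5), (2,3), with no cell reused.
Route from (3,2): down to (4,2), left to (4,1), 3× up (reaching (1,1)), 4× right (reaching (1,5)), down to (2,5), 2× left (reaching (2,3)), down to (3,3), right to (3,4), down to (4,4), right to (4,5) — 16 moves in all.
Check: order respected ((1,1) at step 5, (2,5) at step 10, (2,3) at step 12); 16 moves as required.

(3,2) -> (4,2) -> (4,1) -> (3,1) -> (2,1) -> (1,1) -> (1,2) -> (1,3) -> (1,4) -> (1,5) -> (2,5) -> (2,4) -> (2,3) -> (3,3) -> (3,4) -> (4,4) -> (4,5)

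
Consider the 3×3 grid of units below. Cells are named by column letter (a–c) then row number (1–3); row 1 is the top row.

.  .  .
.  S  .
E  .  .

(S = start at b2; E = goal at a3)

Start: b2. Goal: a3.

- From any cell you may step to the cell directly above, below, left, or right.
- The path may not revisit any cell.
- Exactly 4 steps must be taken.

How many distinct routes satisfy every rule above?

Need simple routes of exactly 4 moves from b2 to a3 (Manhattan distance 2, so 1 moves are spent on a detour and 1 undoing it).
Enumerating: b2 b1 a1 a2 a3 | b2 c2 c3 b3 a3.
That gives 2 routes.

2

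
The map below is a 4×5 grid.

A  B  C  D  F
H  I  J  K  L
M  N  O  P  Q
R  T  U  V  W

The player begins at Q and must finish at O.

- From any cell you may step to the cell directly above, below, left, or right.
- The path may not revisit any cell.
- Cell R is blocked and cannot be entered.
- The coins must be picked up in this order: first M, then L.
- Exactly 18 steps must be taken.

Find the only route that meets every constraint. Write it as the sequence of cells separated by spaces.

The waypoints must appear in the order M, L, with no cell reused.
Route from Q: down 1 to W, left 3 to T, up 1 to N, left 1 to M, up 2 to A, right 1 to B, down 1 to I, right 1 to J, up 1 to C, right 2 to F, down 1 to L, left 1 to K, down 1 to P, left 1 to O — 18 moves in all.
Check: order respected (M at step 6, L at step 15); 18 moves as required.

Q W V U T N M H A B I J C D F L K P O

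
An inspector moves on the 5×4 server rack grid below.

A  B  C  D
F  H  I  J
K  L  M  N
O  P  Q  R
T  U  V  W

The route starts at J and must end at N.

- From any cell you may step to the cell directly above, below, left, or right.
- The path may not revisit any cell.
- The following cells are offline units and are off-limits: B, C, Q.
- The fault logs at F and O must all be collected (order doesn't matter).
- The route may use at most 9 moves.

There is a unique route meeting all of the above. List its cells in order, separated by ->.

The 9-move cap with required stops at F, O leaves no slack for detours.
Route from J: left 3 to F, down 2 to O, right 1 to P, up 1 to L, right 2 to N — 9 moves in all.
Check: all required cells visited; 9 ≤ 9 moves.

J -> I -> H -> F -> K -> O -> P -> L -> M -> N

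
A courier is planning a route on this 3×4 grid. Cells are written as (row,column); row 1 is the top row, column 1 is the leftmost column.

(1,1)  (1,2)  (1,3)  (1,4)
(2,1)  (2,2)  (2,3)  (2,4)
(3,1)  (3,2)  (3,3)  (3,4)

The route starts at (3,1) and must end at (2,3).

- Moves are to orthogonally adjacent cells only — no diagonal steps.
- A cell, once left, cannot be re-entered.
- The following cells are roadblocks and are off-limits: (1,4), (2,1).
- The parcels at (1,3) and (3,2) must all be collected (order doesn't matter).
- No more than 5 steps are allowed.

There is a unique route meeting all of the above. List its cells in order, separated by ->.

(3,1) -> (3,2) -> (2,2) -> (1,2) -> (1,3) -> (2,3)

The budget equals the shortest possible length, so every move has to be on a shortest route through the required cells.
Route from (3,1): right to (3,2), 2× up (reaching (1,2)), right to (1,3), down to (2,3) — 5 moves in all.
Check: all required cells visited; 5 ≤ 5 moves.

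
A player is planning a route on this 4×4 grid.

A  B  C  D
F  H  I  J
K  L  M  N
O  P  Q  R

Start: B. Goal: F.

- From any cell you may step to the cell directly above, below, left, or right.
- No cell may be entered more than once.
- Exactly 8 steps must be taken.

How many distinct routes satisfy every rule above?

18

Need simple routes of exactly 8 moves from B to F (Manhattan distance 2, so 3 moves are spent on a detour and 3 undoing it).
Branch systematically from the start, pruning whenever the remaining move budget drops below the Manhattan distance to F or differs from it in parity. Grouping the completions by first move — via H: 5; via C: 13 (no valid completion starts via A) — and summing: 5 + 13 = 18.
That gives 18 routes.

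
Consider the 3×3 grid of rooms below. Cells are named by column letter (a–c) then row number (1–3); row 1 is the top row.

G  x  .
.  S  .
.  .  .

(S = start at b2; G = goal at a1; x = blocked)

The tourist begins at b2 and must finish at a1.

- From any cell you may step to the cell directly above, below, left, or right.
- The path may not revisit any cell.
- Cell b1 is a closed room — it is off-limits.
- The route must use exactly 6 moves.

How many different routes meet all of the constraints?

1

Need simple routes of exactly 6 moves from b2 to a1 (Manhattan distance 2, so 2 moves are spent on a detour and 2 undoing it).
Enumerating: b2 c2 c3 b3 a3 a2 a1.
That gives 1 route.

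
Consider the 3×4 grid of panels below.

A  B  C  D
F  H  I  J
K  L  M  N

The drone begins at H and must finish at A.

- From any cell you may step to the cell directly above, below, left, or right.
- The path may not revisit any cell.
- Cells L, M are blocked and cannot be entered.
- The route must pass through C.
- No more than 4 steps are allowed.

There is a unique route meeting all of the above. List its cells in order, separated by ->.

Any route must reach C and still end at A within 4 moves, so the order of the required stops is forced.
Route from H: right 1 to I, up 1 to C, left 2 to A — 4 moves in all.
Check: all required cells visited; 4 ≤ 4 moves.

H -> I -> C -> B -> A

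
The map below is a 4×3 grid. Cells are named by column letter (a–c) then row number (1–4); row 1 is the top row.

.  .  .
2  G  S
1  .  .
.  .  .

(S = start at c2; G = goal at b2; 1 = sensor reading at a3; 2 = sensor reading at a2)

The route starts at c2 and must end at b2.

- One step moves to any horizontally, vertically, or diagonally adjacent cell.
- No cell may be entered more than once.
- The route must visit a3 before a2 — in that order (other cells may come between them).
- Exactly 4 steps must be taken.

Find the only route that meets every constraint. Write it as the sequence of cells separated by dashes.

The waypoints must appear in the order a3, a2, with no cell reused.
Route from c2: down-left to b3, left to a3, up to a2, right to b2 — 4 moves in all.
Check: order respected (1 at step 2, 2 at step 3); 4 moves as required.

c2 - b3 - a3 - a2 - b2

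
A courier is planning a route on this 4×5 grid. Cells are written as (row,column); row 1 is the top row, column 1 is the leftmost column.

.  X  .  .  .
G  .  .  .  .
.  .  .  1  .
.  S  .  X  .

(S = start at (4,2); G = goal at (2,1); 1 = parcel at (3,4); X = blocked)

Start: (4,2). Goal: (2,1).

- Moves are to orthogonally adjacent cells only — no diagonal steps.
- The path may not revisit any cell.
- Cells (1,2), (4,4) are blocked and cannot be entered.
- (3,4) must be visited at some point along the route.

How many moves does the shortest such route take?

Any route passes through (3,4) somewhere between (4,2) and (2,1). Summing Manhattan distances along the two legs ((4,2) → (3,4) → (2,1)) gives a lower bound of 3 + 4 = 7 moves.
A route of 7 moves achieves this: (4,2) → (3,2) → (3,3) → (3,4) → (2,4) → (2,3) → (2,2) → (2,1).
Since 7 matches the lower bound, it is optimal.

7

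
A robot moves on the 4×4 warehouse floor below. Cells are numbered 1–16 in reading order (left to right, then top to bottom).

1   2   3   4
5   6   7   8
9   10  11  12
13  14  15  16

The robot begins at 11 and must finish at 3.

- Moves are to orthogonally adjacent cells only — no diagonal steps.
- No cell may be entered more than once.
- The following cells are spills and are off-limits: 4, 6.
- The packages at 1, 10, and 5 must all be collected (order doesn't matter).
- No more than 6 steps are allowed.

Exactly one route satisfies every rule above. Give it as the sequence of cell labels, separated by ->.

11 -> 10 -> 9 -> 5 -> 1 -> 2 -> 3

The 6-move cap with required stops at 1, 10, 5 leaves no slack for detours.
Route from 11: 2× left (reaching 9), 2× up (reaching 1), 2× right (reaching 3) — 6 moves in all.
Check: all required cells visited; 6 ≤ 6 moves.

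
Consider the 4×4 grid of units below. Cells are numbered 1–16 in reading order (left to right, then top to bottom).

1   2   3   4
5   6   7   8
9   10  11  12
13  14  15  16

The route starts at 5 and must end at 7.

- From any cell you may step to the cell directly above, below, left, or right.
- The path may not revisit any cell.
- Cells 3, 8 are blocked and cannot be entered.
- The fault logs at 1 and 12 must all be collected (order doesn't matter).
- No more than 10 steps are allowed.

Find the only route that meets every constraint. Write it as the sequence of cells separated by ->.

Any route must reach 1 and 12 and still end at 7 within 10 moves, so the order of the required stops is forced.
Route from 5: up to 1, right to 2, 3× down (reaching 14), 2× right (reaching 16), up to 12, left to 11, up to 7 — 10 moves in all.
Check: all required cells visited; 10 ≤ 10 moves.

5 -> 1 -> 2 -> 6 -> 10 -> 14 -> 15 -> 16 -> 12 -> 11 -> 7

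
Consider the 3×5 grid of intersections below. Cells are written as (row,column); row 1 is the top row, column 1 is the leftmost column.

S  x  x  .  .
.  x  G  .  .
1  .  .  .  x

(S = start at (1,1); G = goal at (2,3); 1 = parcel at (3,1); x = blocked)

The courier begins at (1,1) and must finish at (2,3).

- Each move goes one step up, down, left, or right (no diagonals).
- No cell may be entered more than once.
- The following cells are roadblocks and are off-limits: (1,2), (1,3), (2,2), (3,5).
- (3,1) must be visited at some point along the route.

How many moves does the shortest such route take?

5

Any route passes through (3,1) somewhere between (1,1) and (2,3). Summing Manhattan distances along the two legs ((1,1) → (3,1) → (2,3)) gives a lower bound of 2 + 3 = 5 moves.
A route of 5 moves achieves this: (1,1) → (2,1) → (3,1) → (3,2) → (3,3) → (2,3).
Since 5 matches the lower bound, it is optimal.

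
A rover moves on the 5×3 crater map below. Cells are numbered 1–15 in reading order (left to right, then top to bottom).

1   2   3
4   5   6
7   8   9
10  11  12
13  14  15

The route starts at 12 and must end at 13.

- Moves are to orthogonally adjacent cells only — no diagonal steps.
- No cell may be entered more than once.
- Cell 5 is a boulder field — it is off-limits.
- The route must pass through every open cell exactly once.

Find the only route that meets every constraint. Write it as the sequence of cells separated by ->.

12 -> 15 -> 14 -> 11 -> 8 -> 9 -> 6 -> 3 -> 2 -> 1 -> 4 -> 7 -> 10 -> 13

Need to visit all 14 open cells exactly once, starting at 12 and ending at 13.
Route from 12: down to 15, left to 14, 2× up (reaching 8), right to 9, 2× up (reaching 3), 2× left (reaching 1), 4× down (reaching 13) — 13 moves in all.
Check: all 14 open cells covered.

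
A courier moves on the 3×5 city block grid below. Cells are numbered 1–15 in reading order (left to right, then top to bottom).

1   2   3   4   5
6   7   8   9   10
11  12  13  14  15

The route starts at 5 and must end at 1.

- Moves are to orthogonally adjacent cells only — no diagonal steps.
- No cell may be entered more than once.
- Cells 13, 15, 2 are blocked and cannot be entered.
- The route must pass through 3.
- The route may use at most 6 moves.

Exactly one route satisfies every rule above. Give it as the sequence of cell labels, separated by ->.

5 -> 4 -> 3 -> 8 -> 7 -> 6 -> 1

The 6-move cap with required stops at 3 leaves no slack for detours.
Route from 5: 2× left (reaching 3), down to 8, 2× left (reaching 6), up to 1 — 6 moves in all.
Check: all required cells visited; 6 ≤ 6 moves.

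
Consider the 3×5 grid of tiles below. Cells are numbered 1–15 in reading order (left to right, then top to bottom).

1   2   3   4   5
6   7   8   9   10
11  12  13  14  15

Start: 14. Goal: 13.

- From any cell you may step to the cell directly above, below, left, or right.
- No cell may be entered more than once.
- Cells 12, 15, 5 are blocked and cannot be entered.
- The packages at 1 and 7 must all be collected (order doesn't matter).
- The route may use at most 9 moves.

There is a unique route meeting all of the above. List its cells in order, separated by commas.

Any route must reach 1 and 7 and still end at 13 within 9 moves, so the order of the required stops is forced.
Route from 14: up 2 to 4, left 3 to 1, down 1 to 6, right 2 to 8, down 1 to 13 — 9 moves in all.
Check: all required cells visited; 9 ≤ 9 moves.

14, 9, 4, 3, 2, 1, 6, 7, 8, 13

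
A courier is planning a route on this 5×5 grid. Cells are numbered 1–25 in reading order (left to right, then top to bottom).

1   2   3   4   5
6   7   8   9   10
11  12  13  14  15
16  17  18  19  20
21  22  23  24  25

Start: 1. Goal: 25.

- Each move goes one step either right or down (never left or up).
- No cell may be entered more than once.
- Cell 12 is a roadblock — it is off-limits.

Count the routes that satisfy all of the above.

A right/down-only route from 1 to 25 makes exactly 4 down-moves and 4 right-moves in some order.
With no other constraints that would be C(8,4) = 70 routes.
Subtract routes through each blocked cell (inclusion–exclusion for overlaps): − through 12: 30 → 40.
That gives 40 routes.

40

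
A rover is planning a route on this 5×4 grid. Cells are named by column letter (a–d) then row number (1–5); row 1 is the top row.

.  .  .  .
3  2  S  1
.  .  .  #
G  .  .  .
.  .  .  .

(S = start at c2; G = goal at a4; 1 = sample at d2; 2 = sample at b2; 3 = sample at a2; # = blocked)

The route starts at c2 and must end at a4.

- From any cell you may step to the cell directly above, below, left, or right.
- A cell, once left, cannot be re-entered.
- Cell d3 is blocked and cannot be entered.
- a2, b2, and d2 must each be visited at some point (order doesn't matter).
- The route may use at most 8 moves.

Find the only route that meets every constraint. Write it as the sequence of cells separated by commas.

c2, d2, d1, c1, b1, b2, a2, a3, a4

Any route must reach a2, b2, and d2 and still end at a4 within 8 moves, so the order of the required stops is forced.
Route from c2: right to d2, up to d1, 2× left (reaching b1), down to b2, left to a2, 2× down (reaching a4) — 8 moves in all.
Check: all required cells visited; 8 ≤ 8 moves.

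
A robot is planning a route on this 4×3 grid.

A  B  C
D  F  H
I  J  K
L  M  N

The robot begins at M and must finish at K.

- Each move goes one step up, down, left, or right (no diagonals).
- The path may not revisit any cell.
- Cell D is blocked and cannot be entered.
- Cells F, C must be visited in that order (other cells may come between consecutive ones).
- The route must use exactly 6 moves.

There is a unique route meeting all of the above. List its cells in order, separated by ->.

M -> J -> F -> B -> C -> H -> K

The waypoints must appear in the order F, C, with no cell reused.
Route from M: 3× up (reaching B), right to C, 2× down (reaching K) — 6 moves in all.
Check: order respected (F at step 2, C at step 4); 6 moves as required.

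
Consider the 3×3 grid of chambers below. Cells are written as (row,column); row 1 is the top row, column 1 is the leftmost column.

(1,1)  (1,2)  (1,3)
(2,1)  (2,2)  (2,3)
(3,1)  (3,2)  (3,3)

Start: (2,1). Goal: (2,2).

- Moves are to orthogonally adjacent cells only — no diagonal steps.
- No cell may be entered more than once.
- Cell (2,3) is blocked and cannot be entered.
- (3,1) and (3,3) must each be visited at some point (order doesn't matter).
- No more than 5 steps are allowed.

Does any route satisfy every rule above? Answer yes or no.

(3,3) must be visited but has only one open neighbour ((3,2)), and it is neither the start nor the goal — the route would have to enter and leave through (3,2), re-entering it.

no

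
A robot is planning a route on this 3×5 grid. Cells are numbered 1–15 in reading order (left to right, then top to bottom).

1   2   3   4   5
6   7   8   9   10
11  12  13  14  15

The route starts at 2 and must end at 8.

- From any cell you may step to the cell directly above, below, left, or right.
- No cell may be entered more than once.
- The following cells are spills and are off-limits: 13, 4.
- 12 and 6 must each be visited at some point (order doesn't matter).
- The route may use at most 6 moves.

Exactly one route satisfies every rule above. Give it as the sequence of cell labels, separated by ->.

Any route must reach 12 and 6 and still end at 8 within 6 moves, so the order of the required stops is forced.
Route from 2: left to 1, 2× down (reaching 11), right to 12, up to 7, right to 8 — 6 moves in all.
Check: all required cells visited; 6 ≤ 6 moves.

2 -> 1 -> 6 -> 11 -> 12 -> 7 -> 8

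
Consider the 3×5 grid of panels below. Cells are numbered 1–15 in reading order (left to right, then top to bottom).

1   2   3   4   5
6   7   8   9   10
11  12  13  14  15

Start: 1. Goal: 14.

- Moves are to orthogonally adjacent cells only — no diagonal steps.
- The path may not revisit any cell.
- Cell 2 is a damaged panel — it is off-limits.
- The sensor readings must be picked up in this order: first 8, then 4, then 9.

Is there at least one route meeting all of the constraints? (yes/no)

yes

One route that works: 1 → 6 → 7 → 8 → 3 → 4 → 9 → 14.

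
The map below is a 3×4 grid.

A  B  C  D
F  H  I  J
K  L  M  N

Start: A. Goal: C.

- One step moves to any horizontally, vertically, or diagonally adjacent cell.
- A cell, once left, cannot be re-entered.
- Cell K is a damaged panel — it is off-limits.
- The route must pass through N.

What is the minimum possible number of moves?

5

Any route passes through N somewhere between A and C. Summing Chebyshev distances along the two legs (A → N → C) gives a lower bound of 3 + 2 = 5 moves.
A route of 5 moves achieves this: A → B → I → N → J → C.
Since 5 matches the lower bound, it is optimal.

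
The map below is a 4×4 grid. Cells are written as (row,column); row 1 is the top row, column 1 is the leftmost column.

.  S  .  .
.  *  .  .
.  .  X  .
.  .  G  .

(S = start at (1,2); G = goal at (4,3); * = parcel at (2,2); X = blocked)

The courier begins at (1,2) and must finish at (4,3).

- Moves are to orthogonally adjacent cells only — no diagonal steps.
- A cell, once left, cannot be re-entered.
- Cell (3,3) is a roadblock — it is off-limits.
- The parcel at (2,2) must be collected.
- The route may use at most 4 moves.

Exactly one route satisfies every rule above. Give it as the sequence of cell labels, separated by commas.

Any route must reach (2,2) and still end at (4,3) within 4 moves, so the order of the required stops is forced.
Route from (1,2): down 3 to (4,2), right 1 to (4,3) — 4 moves in all.
Check: all required cells visited; 4 ≤ 4 moves.

(1,2), (2,2), (3,2), (4,2), (4,3)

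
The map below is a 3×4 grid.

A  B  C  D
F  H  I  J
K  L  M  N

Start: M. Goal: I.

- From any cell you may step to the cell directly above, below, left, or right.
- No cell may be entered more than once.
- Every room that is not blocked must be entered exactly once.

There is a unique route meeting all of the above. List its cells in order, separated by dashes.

Need to visit all 12 open cells exactly once, starting at M and ending at I.
Cell A has only two open neighbours (F and B), so the path must pass straight through it: one of those is the cell it's entered from and the other is where it exits.
Route from M: right to N, 2× up (reaching D), 3× left (reaching A), 2× down (reaching K), right to L, up to H, right to I — 11 moves in all.
Check: all 12 open cells covered.

M - N - J - D - C - B - A - F - K - L - H - I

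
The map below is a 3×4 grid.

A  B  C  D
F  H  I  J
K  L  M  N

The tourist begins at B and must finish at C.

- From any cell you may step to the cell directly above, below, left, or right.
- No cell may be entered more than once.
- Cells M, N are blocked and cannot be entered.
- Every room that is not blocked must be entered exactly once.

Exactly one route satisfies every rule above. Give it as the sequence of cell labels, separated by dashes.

B - A - F - K - L - H - I - J - D - C

Need to visit all 10 open cells exactly once, starting at B and ending at C.
Cell D has only two open neighbours (J and C), so the path must pass straight through it: one of those is the cell it's entered from and the other is where it exits.
Route from B: left to A, 2× down (reaching K), right to L, up to H, 2× right (reaching J), up to D, left to C — 9 moves in all.
Check: all 10 open cells covered.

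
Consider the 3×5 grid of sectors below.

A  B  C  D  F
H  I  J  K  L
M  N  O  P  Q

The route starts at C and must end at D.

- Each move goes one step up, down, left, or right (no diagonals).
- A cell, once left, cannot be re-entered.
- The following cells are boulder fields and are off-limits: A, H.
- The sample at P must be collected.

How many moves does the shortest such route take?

Any route passes through P somewhere between C and D. Summing Manhattan distances along the two legs (C → P → D) gives a lower bound of 3 + 2 = 5 moves.
A route of 5 moves achieves this: C → J → O → P → K → D.
Since 5 matches the lower bound, it is optimal.

5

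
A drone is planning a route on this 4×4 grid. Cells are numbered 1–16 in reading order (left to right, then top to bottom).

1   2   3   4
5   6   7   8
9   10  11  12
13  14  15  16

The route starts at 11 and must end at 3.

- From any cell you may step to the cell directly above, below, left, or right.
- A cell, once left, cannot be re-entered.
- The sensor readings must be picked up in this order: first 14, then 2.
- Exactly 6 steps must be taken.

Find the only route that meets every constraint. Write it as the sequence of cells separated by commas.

11, 15, 14, 10, 6, 2, 3

The waypoints must appear in the order 14, 2, with no cell reused.
Route from 11: down 1 to 15, left 1 to 14, up 3 to 2, right 1 to 3 — 6 moves in all.
Check: order respected (14 at step 2, 2 at step 5); 6 moves as required.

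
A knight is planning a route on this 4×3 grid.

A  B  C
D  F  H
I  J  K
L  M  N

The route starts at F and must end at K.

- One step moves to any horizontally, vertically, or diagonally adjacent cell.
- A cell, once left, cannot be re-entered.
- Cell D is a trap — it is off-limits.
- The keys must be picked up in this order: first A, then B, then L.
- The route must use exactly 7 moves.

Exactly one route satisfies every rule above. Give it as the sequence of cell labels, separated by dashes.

F - A - B - H - J - L - M - K

The waypoints must appear in the order A, B, L, with no cell reused.
Route from F: up-left to A, right to B, down-right to H, 2× down-left (reaching L), right to M, up-right to K — 7 moves in all.
Check: order respected (A at step 1, B at step 2, L at step 5); 7 moves as required.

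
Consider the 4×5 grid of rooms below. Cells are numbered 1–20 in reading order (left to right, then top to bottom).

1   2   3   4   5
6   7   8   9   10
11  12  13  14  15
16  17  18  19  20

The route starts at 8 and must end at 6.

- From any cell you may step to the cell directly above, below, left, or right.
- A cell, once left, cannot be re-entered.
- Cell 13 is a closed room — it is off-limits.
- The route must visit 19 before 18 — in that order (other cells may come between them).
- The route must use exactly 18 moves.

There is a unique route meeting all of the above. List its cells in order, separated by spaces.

8 3 4 5 10 9 14 15 20 19 18 17 16 11 12 7 2 1 6

The waypoints must appear in the order 19, 18, with no cell reused.
Route from 8: up to 3, 2× right (reaching 5), down to 10, left to 9, down to 14, right to 15, down to 20, 4× left (reaching 16), up to 11, right to 12, 2× up (reaching 2), left to 1, down to 6 — 18 moves in all.
Check: order respected (19 at step 9, 18 at step 10); 18 moves as required.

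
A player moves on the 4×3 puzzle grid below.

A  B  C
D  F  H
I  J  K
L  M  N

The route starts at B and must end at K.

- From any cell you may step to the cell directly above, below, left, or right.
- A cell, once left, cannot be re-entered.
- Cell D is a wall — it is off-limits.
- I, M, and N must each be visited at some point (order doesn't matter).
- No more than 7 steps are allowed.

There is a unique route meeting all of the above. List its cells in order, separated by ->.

B -> F -> J -> I -> L -> M -> N -> K

The budget equals the shortest possible length, so every move has to be on a shortest route through the required cells.
Route from B: 2× down (reaching J), left to I, down to L, 2× right (reaching N), up to K — 7 moves in all.
Check: all required cells visited; 7 ≤ 7 moves.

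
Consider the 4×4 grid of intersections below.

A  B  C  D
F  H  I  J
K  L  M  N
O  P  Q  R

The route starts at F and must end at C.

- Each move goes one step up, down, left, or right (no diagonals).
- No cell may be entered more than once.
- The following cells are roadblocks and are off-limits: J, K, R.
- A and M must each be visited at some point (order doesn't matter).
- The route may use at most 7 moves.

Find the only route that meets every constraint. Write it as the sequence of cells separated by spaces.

Any route must reach A and M and still end at C within 7 moves, so the order of the required stops is forced.
Route from F: up 1 to A, right 1 to B, down 2 to L, right 1 to M, up 2 to C — 7 moves in all.
Check: all required cells visited; 7 ≤ 7 moves.

F A B H L M I C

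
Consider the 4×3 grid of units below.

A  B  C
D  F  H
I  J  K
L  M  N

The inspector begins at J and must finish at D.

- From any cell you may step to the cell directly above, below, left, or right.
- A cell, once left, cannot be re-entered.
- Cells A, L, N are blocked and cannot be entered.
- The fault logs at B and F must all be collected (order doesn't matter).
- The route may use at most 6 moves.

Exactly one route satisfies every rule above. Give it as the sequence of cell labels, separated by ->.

The budget equals the shortest possible length, so every move has to be on a shortest route through the required cells.
Route from J: right 1 to K, up 2 to C, left 1 to B, down 1 to F, left 1 to D — 6 moves in all.
Check: all required cells visited; 6 ≤ 6 moves.

J -> K -> H -> C -> B -> F -> D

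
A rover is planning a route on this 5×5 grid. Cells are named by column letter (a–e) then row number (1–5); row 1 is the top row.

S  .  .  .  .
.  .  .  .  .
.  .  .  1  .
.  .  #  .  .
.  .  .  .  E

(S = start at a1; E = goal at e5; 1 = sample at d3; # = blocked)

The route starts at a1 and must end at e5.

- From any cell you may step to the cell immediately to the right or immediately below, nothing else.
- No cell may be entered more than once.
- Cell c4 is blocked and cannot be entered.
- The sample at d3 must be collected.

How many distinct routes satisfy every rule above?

30

A right/down-only route from a1 to e5 makes exactly 4 down-moves and 4 right-moves in some order.
With no other constraints that would be C(8,4) = 70 routes.
Split at d3 and multiply the segment counts (each segment already excludes blocked cells): a1→d3: 10; d3→e5: 3; product = 30.
That gives 30 routes.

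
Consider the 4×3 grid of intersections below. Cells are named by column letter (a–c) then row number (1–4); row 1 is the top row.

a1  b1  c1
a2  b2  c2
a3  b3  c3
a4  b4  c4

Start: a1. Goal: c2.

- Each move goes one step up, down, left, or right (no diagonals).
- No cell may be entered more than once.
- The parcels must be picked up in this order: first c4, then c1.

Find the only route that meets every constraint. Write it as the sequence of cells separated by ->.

The waypoints must appear in the order c4, c1, with no cell reused.
Route from a1: down 3 to a4, right 2 to c4, up 1 to c3, left 1 to b3, up 2 to b1, right 1 to c1, down 1 to c2 — 11 moves in all.
Check: order respected (c4 at step 5, c1 at step 10).

a1 -> a2 -> a3 -> a4 -> b4 -> c4 -> c3 -> b3 -> b2 -> b1 -> c1 -> c2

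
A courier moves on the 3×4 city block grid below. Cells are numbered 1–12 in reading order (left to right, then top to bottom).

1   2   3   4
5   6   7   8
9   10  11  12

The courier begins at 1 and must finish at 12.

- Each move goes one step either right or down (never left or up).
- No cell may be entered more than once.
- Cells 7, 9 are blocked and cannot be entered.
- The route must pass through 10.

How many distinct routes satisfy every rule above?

A right/down-only route from 1 to 12 makes exactly 2 down-moves and 3 right-moves in some order.
With no other constraints that would be C(5,2) = 10 routes.
Split at 10 and multiply the segment counts (each segment already excludes blocked cells): 1→10: 2; 10→12: 1; product = 2.
That gives 2 routes.

2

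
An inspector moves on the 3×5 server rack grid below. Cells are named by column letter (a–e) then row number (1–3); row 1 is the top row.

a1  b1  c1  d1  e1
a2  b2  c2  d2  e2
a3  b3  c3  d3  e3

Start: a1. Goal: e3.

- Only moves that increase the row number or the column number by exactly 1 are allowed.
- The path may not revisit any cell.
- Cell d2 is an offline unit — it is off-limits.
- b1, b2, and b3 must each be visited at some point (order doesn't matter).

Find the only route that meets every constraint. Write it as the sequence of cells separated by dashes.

Moves only go right or down, so the column and row indices never decrease.
Route from a1: right to b1, 2× down (reaching b3), 3× right (reaching e3) — 6 moves in all.
Check: all required cells visited.

a1 - b1 - b2 - b3 - c3 - d3 - e3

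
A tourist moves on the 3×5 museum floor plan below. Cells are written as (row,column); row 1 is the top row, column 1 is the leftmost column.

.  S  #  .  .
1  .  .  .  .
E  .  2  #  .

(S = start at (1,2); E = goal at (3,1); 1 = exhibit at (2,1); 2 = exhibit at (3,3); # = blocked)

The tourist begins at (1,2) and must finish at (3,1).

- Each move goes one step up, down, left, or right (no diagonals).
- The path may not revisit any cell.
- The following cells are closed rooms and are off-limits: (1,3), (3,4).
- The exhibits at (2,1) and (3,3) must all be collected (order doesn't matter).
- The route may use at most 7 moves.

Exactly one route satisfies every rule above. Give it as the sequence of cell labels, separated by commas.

The budget equals the shortest possible length, so every move has to be on a shortest route through the required cells.
Route from (1,2): left to (1,1), down to (2,1), 2× right (reaching (2,3)), down to (3,3), 2× left (reaching (3,1)) — 7 moves in all.
Check: all required cells visited; 7 ≤ 7 moves.

(1,2), (1,1), (2,1), (2,2), (2,3), (3,3), (3,2), (3,1)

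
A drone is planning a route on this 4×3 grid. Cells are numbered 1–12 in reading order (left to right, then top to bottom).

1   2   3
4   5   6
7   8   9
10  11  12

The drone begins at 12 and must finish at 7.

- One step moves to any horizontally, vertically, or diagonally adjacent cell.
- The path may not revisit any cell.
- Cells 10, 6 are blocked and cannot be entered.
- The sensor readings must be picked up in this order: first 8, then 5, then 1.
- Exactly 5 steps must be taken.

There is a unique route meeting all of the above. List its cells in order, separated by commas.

The waypoints must appear in the order 8, 5, 1, with no cell reused.
Route from 12: up-left to 8, up to 5, up-left to 1, 2× down (reaching 7) — 5 moves in all.
Check: order respected (8 at step 1, 5 at step 2, 1 at step 3); 5 moves as required.

12, 8, 5, 1, 4, 7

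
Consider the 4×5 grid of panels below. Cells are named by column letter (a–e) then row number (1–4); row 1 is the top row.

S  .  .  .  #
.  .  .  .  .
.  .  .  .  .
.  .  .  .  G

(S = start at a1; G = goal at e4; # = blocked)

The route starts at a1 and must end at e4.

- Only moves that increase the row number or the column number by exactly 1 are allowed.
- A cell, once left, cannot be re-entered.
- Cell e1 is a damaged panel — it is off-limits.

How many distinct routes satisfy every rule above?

34

A right/down-only route from a1 to e4 makes exactly 3 down-moves and 4 right-moves in some order.
With no other constraints that would be C(7,3) = 35 routes.
Subtract routes through each blocked cell (inclusion–exclusion for overlaps): − through e1: 1 → 34.
That gives 34 routes.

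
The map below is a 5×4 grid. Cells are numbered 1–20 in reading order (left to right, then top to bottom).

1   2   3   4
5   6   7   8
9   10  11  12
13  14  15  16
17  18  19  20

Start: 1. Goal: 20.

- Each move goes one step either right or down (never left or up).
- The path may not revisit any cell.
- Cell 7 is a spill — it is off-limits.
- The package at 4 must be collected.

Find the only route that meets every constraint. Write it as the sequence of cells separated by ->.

1 -> 2 -> 3 -> 4 -> 8 -> 12 -> 16 -> 20

Moves only go right or down, so the column and row indices never decrease.
Route from 1: 3× right (reaching 4), 4× down (reaching 20) — 7 moves in all.
Check: all required cells visited.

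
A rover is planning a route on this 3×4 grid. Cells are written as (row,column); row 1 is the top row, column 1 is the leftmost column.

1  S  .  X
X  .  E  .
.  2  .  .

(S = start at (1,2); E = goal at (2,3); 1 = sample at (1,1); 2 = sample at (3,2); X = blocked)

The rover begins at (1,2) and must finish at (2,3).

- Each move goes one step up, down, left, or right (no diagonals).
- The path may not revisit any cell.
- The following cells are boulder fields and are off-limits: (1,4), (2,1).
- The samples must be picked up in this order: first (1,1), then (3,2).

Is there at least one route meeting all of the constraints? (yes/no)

no

(1,1) must be visited but has only one open neighbour ((1,2)), and it is neither the start nor the goal — the route would have to enter and leave through (1,2), re-entering it.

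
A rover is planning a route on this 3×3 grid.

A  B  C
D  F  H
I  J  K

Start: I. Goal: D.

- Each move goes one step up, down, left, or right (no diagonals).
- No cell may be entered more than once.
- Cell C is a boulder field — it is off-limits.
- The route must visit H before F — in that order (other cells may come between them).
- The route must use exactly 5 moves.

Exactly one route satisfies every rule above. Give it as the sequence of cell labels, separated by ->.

I -> J -> K -> H -> F -> D

The waypoints must appear in the order H, F, with no cell reused.
Route from I: 2× right (reaching K), up to H, 2× left (reaching D) — 5 moves in all.
Check: order respected (H at step 3, F at step 4); 5 moves as required.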